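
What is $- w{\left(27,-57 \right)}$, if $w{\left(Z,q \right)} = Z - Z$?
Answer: $0$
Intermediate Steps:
$w{\left(Z,q \right)} = 0$
$- w{\left(27,-57 \right)} = \left(-1\right) 0 = 0$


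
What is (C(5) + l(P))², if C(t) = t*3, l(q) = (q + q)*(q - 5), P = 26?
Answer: 1225449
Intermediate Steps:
l(q) = 2*q*(-5 + q) (l(q) = (2*q)*(-5 + q) = 2*q*(-5 + q))
C(t) = 3*t
(C(5) + l(P))² = (3*5 + 2*26*(-5 + 26))² = (15 + 2*26*21)² = (15 + 1092)² = 1107² = 1225449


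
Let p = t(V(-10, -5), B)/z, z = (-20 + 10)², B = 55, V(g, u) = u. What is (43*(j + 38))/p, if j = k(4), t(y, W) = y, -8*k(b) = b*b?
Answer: -30960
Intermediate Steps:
k(b) = -b²/8 (k(b) = -b*b/8 = -b²/8)
j = -2 (j = -⅛*4² = -⅛*16 = -2)
z = 100 (z = (-10)² = 100)
p = -1/20 (p = -5/100 = -5*1/100 = -1/20 ≈ -0.050000)
(43*(j + 38))/p = (43*(-2 + 38))/(-1/20) = (43*36)*(-20) = 1548*(-20) = -30960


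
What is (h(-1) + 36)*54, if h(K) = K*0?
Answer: 1944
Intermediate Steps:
h(K) = 0
(h(-1) + 36)*54 = (0 + 36)*54 = 36*54 = 1944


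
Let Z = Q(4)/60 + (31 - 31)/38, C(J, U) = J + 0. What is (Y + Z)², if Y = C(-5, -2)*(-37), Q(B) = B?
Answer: 7706176/225 ≈ 34250.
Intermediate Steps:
C(J, U) = J
Y = 185 (Y = -5*(-37) = 185)
Z = 1/15 (Z = 4/60 + (31 - 31)/38 = 4*(1/60) + 0*(1/38) = 1/15 + 0 = 1/15 ≈ 0.066667)
(Y + Z)² = (185 + 1/15)² = (2776/15)² = 7706176/225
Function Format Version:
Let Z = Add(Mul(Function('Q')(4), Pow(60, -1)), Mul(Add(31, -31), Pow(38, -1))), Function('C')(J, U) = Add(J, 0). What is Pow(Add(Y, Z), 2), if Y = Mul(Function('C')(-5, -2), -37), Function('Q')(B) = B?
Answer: Rational(7706176, 225) ≈ 34250.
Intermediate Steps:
Function('C')(J, U) = J
Y = 185 (Y = Mul(-5, -37) = 185)
Z = Rational(1, 15) (Z = Add(Mul(4, Pow(60, -1)), Mul(Add(31, -31), Pow(38, -1))) = Add(Mul(4, Rational(1, 60)), Mul(0, Rational(1, 38))) = Add(Rational(1, 15), 0) = Rational(1, 15) ≈ 0.066667)
Pow(Add(Y, Z), 2) = Pow(Add(185, Rational(1, 15)), 2) = Pow(Rational(2776, 15), 2) = Rational(7706176, 225)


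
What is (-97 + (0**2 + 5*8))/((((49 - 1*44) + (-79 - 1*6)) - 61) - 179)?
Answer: 57/320 ≈ 0.17812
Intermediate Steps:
(-97 + (0**2 + 5*8))/((((49 - 1*44) + (-79 - 1*6)) - 61) - 179) = (-97 + (0 + 40))/((((49 - 44) + (-79 - 6)) - 61) - 179) = (-97 + 40)/(((5 - 85) - 61) - 179) = -57/((-80 - 61) - 179) = -57/(-141 - 179) = -57/(-320) = -57*(-1/320) = 57/320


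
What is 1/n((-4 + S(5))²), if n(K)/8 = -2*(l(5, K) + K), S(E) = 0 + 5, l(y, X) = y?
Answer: -1/96 ≈ -0.010417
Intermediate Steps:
S(E) = 5
n(K) = -80 - 16*K (n(K) = 8*(-2*(5 + K)) = 8*(-10 - 2*K) = -80 - 16*K)
1/n((-4 + S(5))²) = 1/(-80 - 16*(-4 + 5)²) = 1/(-80 - 16*1²) = 1/(-80 - 16*1) = 1/(-80 - 16) = 1/(-96) = -1/96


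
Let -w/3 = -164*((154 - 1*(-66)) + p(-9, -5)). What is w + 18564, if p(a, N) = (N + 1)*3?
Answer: 120900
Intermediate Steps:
p(a, N) = 3 + 3*N (p(a, N) = (1 + N)*3 = 3 + 3*N)
w = 102336 (w = -(-492)*((154 - 1*(-66)) + (3 + 3*(-5))) = -(-492)*((154 + 66) + (3 - 15)) = -(-492)*(220 - 12) = -(-492)*208 = -3*(-34112) = 102336)
w + 18564 = 102336 + 18564 = 120900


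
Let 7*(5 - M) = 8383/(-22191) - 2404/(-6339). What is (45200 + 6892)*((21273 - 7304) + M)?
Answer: 79642506571870740/109409027 ≈ 7.2793e+8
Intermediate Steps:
M = 1641066296/328227081 (M = 5 - (8383/(-22191) - 2404/(-6339))/7 = 5 - (8383*(-1/22191) - 2404*(-1/6339))/7 = 5 - (-8383/22191 + 2404/6339)/7 = 5 - ⅐*69109/46889583 = 5 - 69109/328227081 = 1641066296/328227081 ≈ 4.9998)
(45200 + 6892)*((21273 - 7304) + M) = (45200 + 6892)*((21273 - 7304) + 1641066296/328227081) = 52092*(13969 + 1641066296/328227081) = 52092*(4586645160785/328227081) = 79642506571870740/109409027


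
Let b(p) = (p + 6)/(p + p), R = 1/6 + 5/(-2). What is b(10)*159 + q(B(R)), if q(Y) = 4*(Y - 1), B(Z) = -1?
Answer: 596/5 ≈ 119.20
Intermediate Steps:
R = -7/3 (R = 1*(1/6) + 5*(-1/2) = 1/6 - 5/2 = -7/3 ≈ -2.3333)
b(p) = (6 + p)/(2*p) (b(p) = (6 + p)/((2*p)) = (6 + p)*(1/(2*p)) = (6 + p)/(2*p))
q(Y) = -4 + 4*Y (q(Y) = 4*(-1 + Y) = -4 + 4*Y)
b(10)*159 + q(B(R)) = ((1/2)*(6 + 10)/10)*159 + (-4 + 4*(-1)) = ((1/2)*(1/10)*16)*159 + (-4 - 4) = (4/5)*159 - 8 = 636/5 - 8 = 596/5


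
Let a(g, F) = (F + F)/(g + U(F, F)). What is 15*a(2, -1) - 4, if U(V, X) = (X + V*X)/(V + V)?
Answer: -19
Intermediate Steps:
U(V, X) = (X + V*X)/(2*V) (U(V, X) = (X + V*X)/((2*V)) = (X + V*X)*(1/(2*V)) = (X + V*X)/(2*V))
a(g, F) = 2*F/(½ + g + F/2) (a(g, F) = (F + F)/(g + F*(1 + F)/(2*F)) = (2*F)/(g + (½ + F/2)) = (2*F)/(½ + g + F/2) = 2*F/(½ + g + F/2))
15*a(2, -1) - 4 = 15*(4*(-1)/(1 - 1 + 2*2)) - 4 = 15*(4*(-1)/(1 - 1 + 4)) - 4 = 15*(4*(-1)/4) - 4 = 15*(4*(-1)*(¼)) - 4 = 15*(-1) - 4 = -15 - 4 = -19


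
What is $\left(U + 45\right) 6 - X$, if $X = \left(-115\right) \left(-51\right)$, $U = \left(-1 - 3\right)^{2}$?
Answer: $-5499$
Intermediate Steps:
$U = 16$ ($U = \left(-4\right)^{2} = 16$)
$X = 5865$
$\left(U + 45\right) 6 - X = \left(16 + 45\right) 6 - 5865 = 61 \cdot 6 - 5865 = 366 - 5865 = -5499$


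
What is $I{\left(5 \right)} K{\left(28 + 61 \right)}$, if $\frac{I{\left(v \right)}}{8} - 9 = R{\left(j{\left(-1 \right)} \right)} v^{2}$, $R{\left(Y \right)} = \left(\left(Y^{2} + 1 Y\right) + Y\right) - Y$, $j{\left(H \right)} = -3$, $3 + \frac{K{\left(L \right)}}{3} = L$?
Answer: $328176$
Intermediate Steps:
$K{\left(L \right)} = -9 + 3 L$
$R{\left(Y \right)} = Y + Y^{2}$ ($R{\left(Y \right)} = \left(\left(Y^{2} + Y\right) + Y\right) - Y = \left(\left(Y + Y^{2}\right) + Y\right) - Y = \left(Y^{2} + 2 Y\right) - Y = Y + Y^{2}$)
$I{\left(v \right)} = 72 + 48 v^{2}$ ($I{\left(v \right)} = 72 + 8 - 3 \left(1 - 3\right) v^{2} = 72 + 8 \left(-3\right) \left(-2\right) v^{2} = 72 + 8 \cdot 6 v^{2} = 72 + 48 v^{2}$)
$I{\left(5 \right)} K{\left(28 + 61 \right)} = \left(72 + 48 \cdot 5^{2}\right) \left(-9 + 3 \left(28 + 61\right)\right) = \left(72 + 48 \cdot 25\right) \left(-9 + 3 \cdot 89\right) = \left(72 + 1200\right) \left(-9 + 267\right) = 1272 \cdot 258 = 328176$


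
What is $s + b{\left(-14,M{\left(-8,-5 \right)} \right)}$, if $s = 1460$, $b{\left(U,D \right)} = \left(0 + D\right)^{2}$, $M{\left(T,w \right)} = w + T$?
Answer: $1629$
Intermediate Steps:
$M{\left(T,w \right)} = T + w$
$b{\left(U,D \right)} = D^{2}$
$s + b{\left(-14,M{\left(-8,-5 \right)} \right)} = 1460 + \left(-8 - 5\right)^{2} = 1460 + \left(-13\right)^{2} = 1460 + 169 = 1629$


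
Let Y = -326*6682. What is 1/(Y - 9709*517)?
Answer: -1/7197885 ≈ -1.3893e-7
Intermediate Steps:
Y = -2178332
1/(Y - 9709*517) = 1/(-2178332 - 9709*517) = 1/(-2178332 - 5019553) = 1/(-7197885) = -1/7197885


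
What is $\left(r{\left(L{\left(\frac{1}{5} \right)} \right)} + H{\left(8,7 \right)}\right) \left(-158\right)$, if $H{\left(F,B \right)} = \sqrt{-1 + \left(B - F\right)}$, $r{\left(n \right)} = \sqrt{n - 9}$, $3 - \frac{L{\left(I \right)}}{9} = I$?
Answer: $- \frac{1422 \sqrt{5}}{5} - 158 i \sqrt{2} \approx -635.94 - 223.45 i$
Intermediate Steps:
$L{\left(I \right)} = 27 - 9 I$
$r{\left(n \right)} = \sqrt{-9 + n}$
$H{\left(F,B \right)} = \sqrt{-1 + B - F}$
$\left(r{\left(L{\left(\frac{1}{5} \right)} \right)} + H{\left(8,7 \right)}\right) \left(-158\right) = \left(\sqrt{-9 + \left(27 - \frac{9}{5}\right)} + \sqrt{-1 + 7 - 8}\right) \left(-158\right) = \left(\sqrt{-9 + \left(27 - \frac{9}{5}\right)} + \sqrt{-2}\right) \left(-158\right) = \left(\sqrt{-9 + \frac{126}{5}} + i \sqrt{2}\right) \left(-158\right) = \left(\sqrt{\frac{81}{5}} + i \sqrt{2}\right) \left(-158\right) = \left(\frac{9 \sqrt{5}}{5} + i \sqrt{2}\right) \left(-158\right) = - \frac{1422 \sqrt{5}}{5} - 158 i \sqrt{2}$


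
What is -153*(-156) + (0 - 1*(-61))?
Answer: 23929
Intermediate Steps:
-153*(-156) + (0 - 1*(-61)) = 23868 + (0 + 61) = 23868 + 61 = 23929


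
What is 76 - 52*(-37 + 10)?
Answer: 1480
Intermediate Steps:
76 - 52*(-37 + 10) = 76 - 52*(-27) = 76 + 1404 = 1480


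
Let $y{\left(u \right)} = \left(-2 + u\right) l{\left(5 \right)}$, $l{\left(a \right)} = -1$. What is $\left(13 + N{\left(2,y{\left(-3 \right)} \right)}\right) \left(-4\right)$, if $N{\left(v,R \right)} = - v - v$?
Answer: $-36$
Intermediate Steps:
$y{\left(u \right)} = 2 - u$ ($y{\left(u \right)} = \left(-2 + u\right) \left(-1\right) = 2 - u$)
$N{\left(v,R \right)} = - 2 v$
$\left(13 + N{\left(2,y{\left(-3 \right)} \right)}\right) \left(-4\right) = \left(13 - 4\right) \left(-4\right) = 9 \left(-4\right) = -36$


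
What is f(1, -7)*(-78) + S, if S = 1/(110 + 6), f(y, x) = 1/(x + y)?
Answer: 1509/116 ≈ 13.009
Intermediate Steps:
S = 1/116 ≈ 0.0086207
f(1, -7)*(-78) + S = -78/(-7 + 1) + 1/116 = -78/(-6) + 1/116 = -⅙*(-78) + 1/116 = 13 + 1/116 = 1509/116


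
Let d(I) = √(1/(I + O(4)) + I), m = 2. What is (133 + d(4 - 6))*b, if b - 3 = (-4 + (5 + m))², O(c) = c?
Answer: 1596 + 6*I*√6 ≈ 1596.0 + 14.697*I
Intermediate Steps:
d(I) = √(I + 1/(4 + I)) (d(I) = √(1/(I + 4) + I) = √(1/(4 + I) + I) = √(I + 1/(4 + I)))
b = 12 (b = 3 + (-4 + (5 + 2))² = 3 + (-4 + 7)² = 3 + 3² = 3 + 9 = 12)
(133 + d(4 - 6))*b = (133 + √((1 + (4 - 6)*(4 + (4 - 6)))/(4 + (4 - 6))))*12 = (133 + √((1 - 2*(4 - 2))/(4 - 2)))*12 = (133 + √((1 - 2*2)/2))*12 = (133 + √((1 - 4)/2))*12 = (133 + √((½)*(-3)))*12 = (133 + √(-3/2))*12 = (133 + I*√6/2)*12 = 1596 + 6*I*√6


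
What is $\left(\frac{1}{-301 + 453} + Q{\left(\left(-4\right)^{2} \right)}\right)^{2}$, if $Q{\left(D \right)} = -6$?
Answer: $\frac{829921}{23104} \approx 35.921$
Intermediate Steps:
$\left(\frac{1}{-301 + 453} + Q{\left(\left(-4\right)^{2} \right)}\right)^{2} = \left(\frac{1}{-301 + 453} - 6\right)^{2} = \left(\frac{1}{152} - 6\right)^{2} = \left(- \frac{911}{152}\right)^{2} = \frac{829921}{23104}$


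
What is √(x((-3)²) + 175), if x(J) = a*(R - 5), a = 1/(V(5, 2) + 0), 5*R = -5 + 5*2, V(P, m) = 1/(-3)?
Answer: √187 ≈ 13.675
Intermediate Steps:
V(P, m) = -⅓
R = 1 (R = (-5 + 5*2)/5 = (-5 + 10)/5 = (⅕)*5 = 1)
a = -3 (a = 1/(-⅓ + 0) = 1/(-⅓) = -3)
x(J) = 12 (x(J) = -3*(1 - 5) = -3*(-4) = 12)
√(x((-3)²) + 175) = √(12 + 175) = √187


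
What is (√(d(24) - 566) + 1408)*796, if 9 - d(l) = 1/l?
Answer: 1120768 + 199*I*√80214/3 ≈ 1.1208e+6 + 18787.0*I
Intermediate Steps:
d(l) = 9 - 1/l
(√(d(24) - 566) + 1408)*796 = (√((9 - 1/24) - 566) + 1408)*796 = (√(215/24 - 566) + 1408)*796 = (√(-13369/24) + 1408)*796 = (I*√80214/12 + 1408)*796 = (1408 + I*√80214/12)*796 = 1120768 + 199*I*√80214/3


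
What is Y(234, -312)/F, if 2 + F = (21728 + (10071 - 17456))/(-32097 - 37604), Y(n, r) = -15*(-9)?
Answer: -1881927/30749 ≈ -61.203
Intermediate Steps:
Y(n, r) = 135
F = -153745/69701 (F = -2 + (21728 + (10071 - 17456))/(-32097 - 37604) = -2 + (21728 - 7385)/(-69701) = -2 + 14343*(-1/69701) = -2 - 14343/69701 = -153745/69701 ≈ -2.2058)
Y(234, -312)/F = 135/(-153745/69701) = 135*(-69701/153745) = -1881927/30749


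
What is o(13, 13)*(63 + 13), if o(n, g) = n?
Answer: 988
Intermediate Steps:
o(13, 13)*(63 + 13) = 13*(63 + 13) = 13*76 = 988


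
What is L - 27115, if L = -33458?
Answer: -60573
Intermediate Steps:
L - 27115 = -33458 - 27115 = -60573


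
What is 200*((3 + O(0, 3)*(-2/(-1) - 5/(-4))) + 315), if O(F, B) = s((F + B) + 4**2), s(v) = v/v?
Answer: 64250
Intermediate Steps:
s(v) = 1
O(F, B) = 1
200*((3 + O(0, 3)*(-2/(-1) - 5/(-4))) + 315) = 200*((3 + 1*(-2/(-1) - 5/(-4))) + 315) = 200*((3 + 1*(-2*(-1) - 5*(-1/4))) + 315) = 200*((3 + 1*(2 + 5/4)) + 315) = 200*((3 + 1*(13/4)) + 315) = 200*((3 + 13/4) + 315) = 200*(25/4 + 315) = 200*(1285/4) = 64250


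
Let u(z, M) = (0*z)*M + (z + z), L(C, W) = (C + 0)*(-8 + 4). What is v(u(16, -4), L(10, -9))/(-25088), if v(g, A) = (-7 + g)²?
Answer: -625/25088 ≈ -0.024912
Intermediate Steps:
L(C, W) = -4*C (L(C, W) = C*(-4) = -4*C)
u(z, M) = 2*z (u(z, M) = 0*M + 2*z = 0 + 2*z = 2*z)
v(u(16, -4), L(10, -9))/(-25088) = (-7 + 2*16)²/(-25088) = (-7 + 32)²*(-1/25088) = 25²*(-1/25088) = 625*(-1/25088) = -625/25088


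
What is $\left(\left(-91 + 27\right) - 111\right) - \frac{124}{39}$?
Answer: $- \frac{6949}{39} \approx -178.18$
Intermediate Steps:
$\left(\left(-91 + 27\right) - 111\right) - \frac{124}{39} = \left(-64 - 111\right) - 124 \cdot \frac{1}{39} = -175 - \frac{124}{39} = - \frac{6949}{39}$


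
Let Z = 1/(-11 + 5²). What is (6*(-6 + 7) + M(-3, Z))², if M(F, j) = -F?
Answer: 81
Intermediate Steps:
Z = 1/14 (Z = 1/(-11 + 25) = 1/14 ≈ 0.071429)
(6*(-6 + 7) + M(-3, Z))² = (6*(-6 + 7) - 1*(-3))² = (6*1 + 3)² = (6 + 3)² = 9² = 81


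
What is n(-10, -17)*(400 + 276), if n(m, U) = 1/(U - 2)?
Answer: -676/19 ≈ -35.579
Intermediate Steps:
n(m, U) = 1/(-2 + U)
n(-10, -17)*(400 + 276) = (400 + 276)/(-2 - 17) = 676/(-19) = -1/19*676 = -676/19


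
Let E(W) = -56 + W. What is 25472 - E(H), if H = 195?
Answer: 25333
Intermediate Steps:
25472 - E(H) = 25472 - (-56 + 195) = 25472 - 1*139 = 25472 - 139 = 25333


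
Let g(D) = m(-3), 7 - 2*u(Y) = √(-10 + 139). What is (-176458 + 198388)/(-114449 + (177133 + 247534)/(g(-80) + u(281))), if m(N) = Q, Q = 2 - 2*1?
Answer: -82792646985/421848405512 + 4656473655*√129/421848405512 ≈ -0.070891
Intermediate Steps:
Q = 0 (Q = 2 - 2 = 0)
m(N) = 0
u(Y) = 7/2 - √129/2 (u(Y) = 7/2 - √(-10 + 139)/2 = 7/2 - √129/2)
g(D) = 0
(-176458 + 198388)/(-114449 + (177133 + 247534)/(g(-80) + u(281))) = (-176458 + 198388)/(-114449 + (177133 + 247534)/(0 + (7/2 - √129/2))) = 21930/(-114449 + 424667/(7/2 - √129/2))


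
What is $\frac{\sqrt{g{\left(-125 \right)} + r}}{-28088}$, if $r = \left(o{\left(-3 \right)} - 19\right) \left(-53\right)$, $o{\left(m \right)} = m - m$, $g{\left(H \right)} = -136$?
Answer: $- \frac{\sqrt{871}}{28088} \approx -0.0010507$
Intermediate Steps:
$o{\left(m \right)} = 0$
$r = 1007$ ($r = \left(0 - 19\right) \left(-53\right) = \left(-19\right) \left(-53\right) = 1007$)
$\frac{\sqrt{g{\left(-125 \right)} + r}}{-28088} = \frac{\sqrt{-136 + 1007}}{-28088} = \sqrt{871} \left(- \frac{1}{28088}\right) = - \frac{\sqrt{871}}{28088}$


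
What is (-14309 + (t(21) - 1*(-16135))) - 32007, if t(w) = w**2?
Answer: -29740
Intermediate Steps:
(-14309 + (t(21) - 1*(-16135))) - 32007 = (-14309 + (21**2 - 1*(-16135))) - 32007 = (-14309 + (441 + 16135)) - 32007 = (-14309 + 16576) - 32007 = 2267 - 32007 = -29740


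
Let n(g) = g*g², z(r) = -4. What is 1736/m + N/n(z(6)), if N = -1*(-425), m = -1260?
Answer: -23093/2880 ≈ -8.0184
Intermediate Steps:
N = 425
n(g) = g³
1736/m + N/n(z(6)) = 1736/(-1260) + 425/((-4)³) = 1736*(-1/1260) + 425/(-64) = -62/45 + 425*(-1/64) = -62/45 - 425/64 = -23093/2880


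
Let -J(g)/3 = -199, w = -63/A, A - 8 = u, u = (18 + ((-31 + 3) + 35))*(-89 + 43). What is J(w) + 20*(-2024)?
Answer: -39883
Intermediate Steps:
u = -1150 (u = (18 + (-28 + 35))*(-46) = (18 + 7)*(-46) = 25*(-46) = -1150)
A = -1142 (A = 8 - 1150 = -1142)
w = 63/1142 (w = -63/(-1142) = -63*(-1/1142) = 63/1142 ≈ 0.055166)
J(g) = 597 (J(g) = -3*(-199) = 597)
J(w) + 20*(-2024) = 597 + 20*(-2024) = 597 - 40480 = -39883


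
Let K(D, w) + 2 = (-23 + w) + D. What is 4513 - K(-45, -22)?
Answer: 4605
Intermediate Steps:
K(D, w) = -25 + D + w (K(D, w) = -2 + ((-23 + w) + D) = -2 + (-23 + D + w) = -25 + D + w)
4513 - K(-45, -22) = 4513 - (-25 - 45 - 22) = 4513 - 1*(-92) = 4513 + 92 = 4605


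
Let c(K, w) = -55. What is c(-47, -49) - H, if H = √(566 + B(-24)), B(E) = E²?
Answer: -55 - √1142 ≈ -88.793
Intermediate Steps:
H = √1142 (H = √(566 + (-24)²) = √(566 + 576) = √1142 ≈ 33.793)
c(-47, -49) - H = -55 - √1142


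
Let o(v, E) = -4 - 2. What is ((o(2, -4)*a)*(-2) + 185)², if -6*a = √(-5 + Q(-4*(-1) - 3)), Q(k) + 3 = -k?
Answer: 34189 - 2220*I ≈ 34189.0 - 2220.0*I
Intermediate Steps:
Q(k) = -3 - k
o(v, E) = -6
a = -I/2 (a = -√(-5 + (-3 - (-4*(-1) - 3)))/6 = -√(-5 + (-3 - (4 - 3)))/6 = -√(-5 + (-3 - 1*1))/6 = -√(-5 + (-3 - 1))/6 = -√(-5 - 4)/6 = -I/2 ≈ -0.5*I)
((o(2, -4)*a)*(-2) + 185)² = (-(-3)*I*(-2) + 185)² = ((3*I)*(-2) + 185)² = (-6*I + 185)² = (185 - 6*I)²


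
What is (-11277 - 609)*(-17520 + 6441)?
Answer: 131684994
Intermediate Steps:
(-11277 - 609)*(-17520 + 6441) = -11886*(-11079) = 131684994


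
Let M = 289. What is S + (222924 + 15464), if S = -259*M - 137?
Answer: 163400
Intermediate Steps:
S = -74988 (S = -259*289 - 137 = -74851 - 137 = -74988)
S + (222924 + 15464) = -74988 + (222924 + 15464) = -74988 + 238388 = 163400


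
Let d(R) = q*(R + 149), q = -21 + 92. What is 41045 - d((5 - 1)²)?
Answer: 29330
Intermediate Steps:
q = 71
d(R) = 10579 + 71*R (d(R) = 71*(R + 149) = 71*(149 + R) = 10579 + 71*R)
41045 - d((5 - 1)²) = 41045 - (10579 + 71*(5 - 1)²) = 41045 - (10579 + 71*4²) = 41045 - (10579 + 71*16) = 41045 - (10579 + 1136) = 41045 - 1*11715 = 41045 - 11715 = 29330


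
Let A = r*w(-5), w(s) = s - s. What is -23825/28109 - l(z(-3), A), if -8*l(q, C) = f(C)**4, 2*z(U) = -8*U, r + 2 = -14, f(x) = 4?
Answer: 875663/28109 ≈ 31.152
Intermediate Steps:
w(s) = 0
r = -16 (r = -2 - 14 = -16)
A = 0 (A = -16*0 = 0)
z(U) = -4*U (z(U) = (-8*U)/2 = -4*U)
l(q, C) = -32 (l(q, C) = -1/8*4**4 = -1/8*256 = -32)
-23825/28109 - l(z(-3), A) = -23825/28109 - 1*(-32) = -23825*1/28109 + 32 = -23825/28109 + 32 = 875663/28109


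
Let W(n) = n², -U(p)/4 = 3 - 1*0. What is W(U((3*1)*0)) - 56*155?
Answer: -8536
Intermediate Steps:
U(p) = -12 (U(p) = -4*(3 - 1*0) = -4*(3 + 0) = -4*3 = -12)
W(U((3*1)*0)) - 56*155 = (-12)² - 56*155 = 144 - 8680 = -8536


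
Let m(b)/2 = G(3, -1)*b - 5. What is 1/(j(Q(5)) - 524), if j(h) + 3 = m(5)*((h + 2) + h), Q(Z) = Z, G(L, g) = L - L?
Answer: -1/647 ≈ -0.0015456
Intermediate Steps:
G(L, g) = 0
m(b) = -10 (m(b) = 2*(0*b - 5) = 2*(0 - 5) = 2*(-5) = -10)
j(h) = -23 - 20*h (j(h) = -3 - 10*((h + 2) + h) = -3 - 10*((2 + h) + h) = -3 - 10*(2 + 2*h) = -3 + (-20 - 20*h) = -23 - 20*h)
1/(j(Q(5)) - 524) = 1/((-23 - 20*5) - 524) = 1/((-23 - 100) - 524) = 1/(-123 - 524) = 1/(-647) = -1/647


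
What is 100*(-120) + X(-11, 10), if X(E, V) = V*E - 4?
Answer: -12114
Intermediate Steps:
X(E, V) = -4 + E*V (X(E, V) = E*V - 4 = -4 + E*V)
100*(-120) + X(-11, 10) = 100*(-120) + (-4 - 11*10) = -12000 + (-4 - 110) = -12000 - 114 = -12114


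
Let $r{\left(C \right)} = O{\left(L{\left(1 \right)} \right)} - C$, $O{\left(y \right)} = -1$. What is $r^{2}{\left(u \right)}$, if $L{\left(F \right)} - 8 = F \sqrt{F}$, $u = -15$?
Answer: $196$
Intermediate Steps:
$L{\left(F \right)} = 8 + F^{\frac{3}{2}}$ ($L{\left(F \right)} = 8 + F \sqrt{F} = 8 + F^{\frac{3}{2}}$)
$r{\left(C \right)} = -1 - C$
$r^{2}{\left(u \right)} = \left(-1 - -15\right)^{2} = \left(-1 + 15\right)^{2} = 14^{2} = 196$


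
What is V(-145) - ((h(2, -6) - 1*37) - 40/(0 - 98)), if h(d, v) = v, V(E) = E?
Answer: -5018/49 ≈ -102.41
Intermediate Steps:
V(-145) - ((h(2, -6) - 1*37) - 40/(0 - 98)) = -145 - ((-6 - 1*37) - 40/(0 - 98)) = -145 - ((-6 - 37) - 40/(-98)) = -145 - (-43 - 1/98*(-40)) = -145 - (-43 + 20/49) = -145 - 1*(-2087/49) = -145 + 2087/49 = -5018/49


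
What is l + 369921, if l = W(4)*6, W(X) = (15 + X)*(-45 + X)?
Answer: 365247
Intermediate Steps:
W(X) = (-45 + X)*(15 + X)
l = -4674 (l = (-675 + 4² - 30*4)*6 = (-675 + 16 - 120)*6 = -779*6 = -4674)
l + 369921 = -4674 + 369921 = 365247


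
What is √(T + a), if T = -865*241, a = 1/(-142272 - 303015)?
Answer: 2*I*√10333636752862218/445287 ≈ 456.58*I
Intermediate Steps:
a = -1/445287 (a = 1/(-445287) = -1/445287 ≈ -2.2457e-6)
T = -208465
√(T + a) = √(-208465 - 1/445287) = √(-92826754456/445287) = 2*I*√10333636752862218/445287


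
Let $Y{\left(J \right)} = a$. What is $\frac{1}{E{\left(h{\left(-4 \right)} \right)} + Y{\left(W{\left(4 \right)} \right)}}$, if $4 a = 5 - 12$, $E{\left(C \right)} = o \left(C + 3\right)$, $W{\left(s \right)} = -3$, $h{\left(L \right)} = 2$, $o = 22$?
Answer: $\frac{4}{433} \approx 0.0092379$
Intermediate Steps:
$E{\left(C \right)} = 66 + 22 C$ ($E{\left(C \right)} = 22 \left(C + 3\right) = 22 \left(3 + C\right) = 66 + 22 C$)
$a = - \frac{7}{4}$ ($a = \frac{5 - 12}{4} = \frac{1}{4} \left(-7\right) = - \frac{7}{4} \approx -1.75$)
$Y{\left(J \right)} = - \frac{7}{4}$
$\frac{1}{E{\left(h{\left(-4 \right)} \right)} + Y{\left(W{\left(4 \right)} \right)}} = \frac{1}{\left(66 + 22 \cdot 2\right) - \frac{7}{4}} = \frac{1}{\left(66 + 44\right) - \frac{7}{4}} = \frac{1}{110 - \frac{7}{4}} = \frac{1}{\frac{433}{4}} = \frac{4}{433}$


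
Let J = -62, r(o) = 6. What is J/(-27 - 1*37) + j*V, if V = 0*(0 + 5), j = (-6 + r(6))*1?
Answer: 31/32 ≈ 0.96875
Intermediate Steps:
j = 0 (j = (-6 + 6)*1 = 0*1 = 0)
V = 0 (V = 0*5 = 0)
J/(-27 - 1*37) + j*V = -62/(-27 - 1*37) + 0*0 = -62/(-27 - 37) + 0 = -62/(-64) + 0 = -62*(-1/64) + 0 = 31/32 + 0 = 31/32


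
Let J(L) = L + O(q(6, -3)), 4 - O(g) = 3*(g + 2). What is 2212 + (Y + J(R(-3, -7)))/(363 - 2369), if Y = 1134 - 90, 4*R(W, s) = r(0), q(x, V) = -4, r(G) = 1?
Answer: 17744871/8024 ≈ 2211.5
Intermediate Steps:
R(W, s) = ¼ (R(W, s) = (¼)*1 = ¼)
O(g) = -2 - 3*g (O(g) = 4 - 3*(g + 2) = 4 - 3*(2 + g) = 4 - (6 + 3*g) = 4 + (-6 - 3*g) = -2 - 3*g)
Y = 1044
J(L) = 10 + L (J(L) = L + (-2 - 3*(-4)) = L + (-2 + 12) = L + 10 = 10 + L)
2212 + (Y + J(R(-3, -7)))/(363 - 2369) = 2212 + (1044 + (10 + ¼))/(363 - 2369) = 2212 + (1044 + 41/4)/(-2006) = 2212 + (4217/4)*(-1/2006) = 2212 - 4217/8024 = 17744871/8024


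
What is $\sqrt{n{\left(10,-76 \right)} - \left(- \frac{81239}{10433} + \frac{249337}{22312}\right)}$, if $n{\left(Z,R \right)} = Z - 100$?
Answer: $\frac{i \sqrt{1265108632351031082}}{116390548} \approx 9.6638 i$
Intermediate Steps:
$n{\left(Z,R \right)} = -100 + Z$ ($n{\left(Z,R \right)} = Z - 100 = -100 + Z$)
$\sqrt{n{\left(10,-76 \right)} - \left(- \frac{81239}{10433} + \frac{249337}{22312}\right)} = \sqrt{\left(-100 + 10\right) - \left(- \frac{81239}{10433} + \frac{249337}{22312}\right)} = \sqrt{-90 - \frac{788728353}{232781096}} = \sqrt{- \frac{21739026993}{232781096}} = \frac{i \sqrt{1265108632351031082}}{116390548}$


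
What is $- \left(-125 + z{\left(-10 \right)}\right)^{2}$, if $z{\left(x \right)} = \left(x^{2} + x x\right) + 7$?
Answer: $-6724$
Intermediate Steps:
$z{\left(x \right)} = 7 + 2 x^{2}$ ($z{\left(x \right)} = \left(x^{2} + x^{2}\right) + 7 = 2 x^{2} + 7 = 7 + 2 x^{2}$)
$- \left(-125 + z{\left(-10 \right)}\right)^{2} = - \left(-125 + \left(7 + 2 \left(-10\right)^{2}\right)\right)^{2} = - \left(-125 + \left(7 + 2 \cdot 100\right)\right)^{2} = - \left(-125 + \left(7 + 200\right)\right)^{2} = - \left(-125 + 207\right)^{2} = - 82^{2} = \left(-1\right) 6724 = -6724$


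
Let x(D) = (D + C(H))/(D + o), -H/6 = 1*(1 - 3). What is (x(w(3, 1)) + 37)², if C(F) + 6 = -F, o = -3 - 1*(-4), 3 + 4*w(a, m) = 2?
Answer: 1444/9 ≈ 160.44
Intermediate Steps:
w(a, m) = -¼ (w(a, m) = -¾ + (¼)*2 = -¾ + ½ = -¼)
o = 1 (o = -3 + 4 = 1)
H = 12 (H = -6*(1 - 3) = -6*(-2) = 12)
C(F) = -6 - F
x(D) = (-18 + D)/(1 + D) (x(D) = (D + (-6 - 1*12))/(D + 1) = (D + (-6 - 12))/(1 + D) = (D - 18)/(1 + D) = (-18 + D)/(1 + D))
(x(w(3, 1)) + 37)² = ((-18 - ¼)/(1 - ¼) + 37)² = (-73/4/(¾) + 37)² = ((4/3)*(-73/4) + 37)² = (-73/3 + 37)² = (38/3)² = 1444/9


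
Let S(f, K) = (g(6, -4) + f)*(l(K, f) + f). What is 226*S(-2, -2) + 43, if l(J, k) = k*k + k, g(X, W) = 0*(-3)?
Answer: 43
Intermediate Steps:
g(X, W) = 0
l(J, k) = k + k**2 (l(J, k) = k**2 + k = k + k**2)
S(f, K) = f*(f + f*(1 + f)) (S(f, K) = (0 + f)*(f*(1 + f) + f) = f*(f + f*(1 + f)))
226*S(-2, -2) + 43 = 226*((-2)**2*(2 - 2)) + 43 = 226*(4*0) + 43 = 226*0 + 43 = 0 + 43 = 43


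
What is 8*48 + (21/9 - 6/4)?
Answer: 2309/6 ≈ 384.83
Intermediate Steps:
8*48 + (21/9 - 6/4) = 384 + (21*(⅑) - 6*¼) = 384 + (7/3 - 3/2) = 384 + ⅚ = 2309/6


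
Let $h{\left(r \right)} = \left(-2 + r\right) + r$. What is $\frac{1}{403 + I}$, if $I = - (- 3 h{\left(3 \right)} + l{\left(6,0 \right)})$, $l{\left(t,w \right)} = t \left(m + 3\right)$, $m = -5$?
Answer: $\frac{1}{427} \approx 0.0023419$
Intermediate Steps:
$l{\left(t,w \right)} = - 2 t$ ($l{\left(t,w \right)} = t \left(-5 + 3\right) = t \left(-2\right) = - 2 t$)
$h{\left(r \right)} = -2 + 2 r$
$I = 24$ ($I = - (- 3 \left(-2 + 2 \cdot 3\right) - 12) = - (- 3 \left(-2 + 6\right) - 12) = - (\left(-3\right) 4 - 12) = - (-12 - 12) = \left(-1\right) \left(-24\right) = 24$)
$\frac{1}{403 + I} = \frac{1}{403 + 24} = \frac{1}{427}$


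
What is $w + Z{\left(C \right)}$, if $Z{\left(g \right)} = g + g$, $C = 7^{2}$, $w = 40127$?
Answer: $40225$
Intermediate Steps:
$C = 49$
$Z{\left(g \right)} = 2 g$
$w + Z{\left(C \right)} = 40127 + 2 \cdot 49 = 40127 + 98 = 40225$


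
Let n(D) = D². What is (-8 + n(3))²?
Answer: 1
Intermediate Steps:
(-8 + n(3))² = (-8 + 3²)² = (-8 + 9)² = 1² = 1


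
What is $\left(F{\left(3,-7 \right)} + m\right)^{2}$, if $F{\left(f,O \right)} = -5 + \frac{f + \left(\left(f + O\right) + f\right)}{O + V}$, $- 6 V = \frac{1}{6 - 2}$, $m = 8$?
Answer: $\frac{210681}{28561} \approx 7.3765$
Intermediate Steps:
$V = - \frac{1}{24}$ ($V = - \frac{1}{6 \left(6 - 2\right)} = - \frac{1}{6 \cdot 4} = \left(- \frac{1}{6}\right) \frac{1}{4} = - \frac{1}{24} \approx -0.041667$)
$F{\left(f,O \right)} = -5 + \frac{O + 3 f}{- \frac{1}{24} + O}$ ($F{\left(f,O \right)} = -5 + \frac{f + \left(\left(f + O\right) + f\right)}{O - \frac{1}{24}} = -5 + \frac{f + \left(\left(O + f\right) + f\right)}{- \frac{1}{24} + O} = -5 + \frac{f + \left(O + 2 f\right)}{- \frac{1}{24} + O} = -5 + \frac{O + 3 f}{- \frac{1}{24} + O}$)
$\left(F{\left(3,-7 \right)} + m\right)^{2} = \left(\frac{5 - -672 + 72 \cdot 3}{-1 + 24 \left(-7\right)} + 8\right)^{2} = \left(\frac{5 + 672 + 216}{-1 - 168} + 8\right)^{2} = \left(\frac{1}{-169} \cdot 893 + 8\right)^{2} = \left(\left(- \frac{1}{169}\right) 893 + 8\right)^{2} = \left(- \frac{893}{169} + 8\right)^{2} = \left(\frac{459}{169}\right)^{2} = \frac{210681}{28561}$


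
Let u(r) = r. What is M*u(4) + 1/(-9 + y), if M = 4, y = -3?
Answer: 191/12 ≈ 15.917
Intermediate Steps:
M*u(4) + 1/(-9 + y) = 4*4 + 1/(-9 - 3) = 16 + 1/(-12) = 16 - 1/12 = 191/12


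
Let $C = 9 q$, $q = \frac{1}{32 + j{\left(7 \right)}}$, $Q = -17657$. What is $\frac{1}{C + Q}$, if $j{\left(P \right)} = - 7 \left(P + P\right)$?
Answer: $- \frac{22}{388457} \approx -5.6634 \cdot 10^{-5}$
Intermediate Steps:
$j{\left(P \right)} = - 14 P$ ($j{\left(P \right)} = - 7 \cdot 2 P = - 14 P$)
$q = - \frac{1}{66}$ ($q = \frac{1}{32 - 98} = \frac{1}{-66} = - \frac{1}{66} \approx -0.015152$)
$C = - \frac{3}{22}$ ($C = 9 \left(- \frac{1}{66}\right) = - \frac{3}{22} \approx -0.13636$)
$\frac{1}{C + Q} = \frac{1}{- \frac{3}{22} - 17657} = \frac{1}{- \frac{388457}{22}} = - \frac{22}{388457}$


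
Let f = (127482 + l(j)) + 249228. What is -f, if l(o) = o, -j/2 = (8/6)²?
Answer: -3390358/9 ≈ -3.7671e+5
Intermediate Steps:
j = -32/9 (j = -2*(8/6)² = -2*(8*(⅙))² = -2*(4/3)² = -2*16/9 = -32/9 ≈ -3.5556)
f = 3390358/9 (f = (127482 - 32/9) + 249228 = 1147306/9 + 249228 = 3390358/9 ≈ 3.7671e+5)
-f = -1*3390358/9 = -3390358/9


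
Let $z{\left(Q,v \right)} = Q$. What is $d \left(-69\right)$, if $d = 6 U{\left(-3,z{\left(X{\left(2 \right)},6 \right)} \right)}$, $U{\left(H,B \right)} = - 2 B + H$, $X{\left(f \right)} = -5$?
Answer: $-2898$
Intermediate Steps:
$U{\left(H,B \right)} = H - 2 B$
$d = 42$ ($d = 6 \left(-3 - -10\right) = 6 \left(-3 + 10\right) = 6 \cdot 7 = 42$)
$d \left(-69\right) = 42 \left(-69\right) = -2898$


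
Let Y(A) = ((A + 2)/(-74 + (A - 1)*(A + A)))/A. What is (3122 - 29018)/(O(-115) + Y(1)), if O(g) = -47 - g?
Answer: -1916304/5029 ≈ -381.05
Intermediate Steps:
Y(A) = (2 + A)/(A*(-74 + 2*A*(-1 + A))) (Y(A) = ((2 + A)/(-74 + (-1 + A)*(2*A)))/A = ((2 + A)/(-74 + 2*A*(-1 + A)))/A = (2 + A)/(A*(-74 + 2*A*(-1 + A))))
(3122 - 29018)/(O(-115) + Y(1)) = (3122 - 29018)/((-47 - 1*(-115)) + (½)*(2 + 1)/(1*(-37 + 1² - 1*1))) = -25896/((-47 + 115) + (½)*1*3/(-37 + 1 - 1)) = -25896/(68 + (½)*1*3/(-37)) = -25896/(68 + (½)*1*(-1/37)*3) = -25896/(68 - 3/74) = -25896/5029/74 = -25896*74/5029 = -1916304/5029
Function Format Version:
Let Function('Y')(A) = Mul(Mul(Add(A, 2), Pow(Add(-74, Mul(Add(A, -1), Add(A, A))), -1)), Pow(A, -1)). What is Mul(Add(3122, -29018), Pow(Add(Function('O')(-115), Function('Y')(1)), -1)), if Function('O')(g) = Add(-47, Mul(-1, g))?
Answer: Rational(-1916304, 5029) ≈ -381.05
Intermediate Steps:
Function('Y')(A) = Mul(Pow(A, -1), Pow(Add(-74, Mul(2, A, Add(-1, A))), -1), Add(2, A)) (Function('Y')(A) = Mul(Mul(Add(2, A), Pow(Add(-74, Mul(Add(-1, A), Mul(2, A))), -1)), Pow(A, -1)) = Mul(Mul(Add(2, A), Pow(Add(-74, Mul(2, A, Add(-1, A))), -1)), Pow(A, -1)) = Mul(Mul(Pow(Add(-74, Mul(2, A, Add(-1, A))), -1), Add(2, A)), Pow(A, -1)) = Mul(Pow(A, -1), Pow(Add(-74, Mul(2, A, Add(-1, A))), -1), Add(2, A)))
Mul(Add(3122, -29018), Pow(Add(Function('O')(-115), Function('Y')(1)), -1)) = Mul(Add(3122, -29018), Pow(Add(Add(-47, Mul(-1, -115)), Mul(Rational(1, 2), Pow(1, -1), Pow(Add(-37, Pow(1, 2), Mul(-1, 1)), -1), Add(2, 1))), -1)) = Mul(-25896, Pow(Add(Add(-47, 115), Mul(Rational(1, 2), 1, Pow(Add(-37, 1, -1), -1), 3)), -1)) = Mul(-25896, Pow(Add(68, Mul(Rational(1, 2), 1, Pow(-37, -1), 3)), -1)) = Mul(-25896, Pow(Add(68, Mul(Rational(1, 2), 1, Rational(-1, 37), 3)), -1)) = Mul(-25896, Pow(Add(68, Rational(-3, 74)), -1)) = Mul(-25896, Pow(Rational(5029, 74), -1)) = Mul(-25896, Rational(74, 5029)) = Rational(-1916304, 5029)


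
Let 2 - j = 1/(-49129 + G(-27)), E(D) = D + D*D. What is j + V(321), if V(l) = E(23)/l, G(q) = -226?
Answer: 19643397/5280985 ≈ 3.7196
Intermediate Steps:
E(D) = D + D**2
V(l) = 552/l (V(l) = (23*(1 + 23))/l = (23*24)/l = 552/l)
j = 98711/49355 (j = 2 - 1/(-49129 - 226) = 2 - 1/(-49355) = 2 - 1*(-1/49355) = 2 + 1/49355 = 98711/49355 ≈ 2.0000)
j + V(321) = 98711/49355 + 552/321 = 98711/49355 + 552*(1/321) = 98711/49355 + 184/107 = 19643397/5280985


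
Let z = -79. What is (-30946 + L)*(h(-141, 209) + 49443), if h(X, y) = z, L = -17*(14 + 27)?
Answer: -1562025052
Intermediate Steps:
L = -697 (L = -17*41 = -697)
h(X, y) = -79
(-30946 + L)*(h(-141, 209) + 49443) = (-30946 - 697)*(-79 + 49443) = -31643*49364 = -1562025052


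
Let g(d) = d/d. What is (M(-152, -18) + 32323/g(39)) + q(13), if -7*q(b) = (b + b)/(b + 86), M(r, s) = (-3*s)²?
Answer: 24420601/693 ≈ 35239.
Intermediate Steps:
M(r, s) = 9*s²
g(d) = 1
q(b) = -2*b/(7*(86 + b)) (q(b) = -(b + b)/(7*(b + 86)) = -2*b/(7*(86 + b)))
(M(-152, -18) + 32323/g(39)) + q(13) = (9*(-18)² + 32323/1) - 2*13/(602 + 7*13) = (9*324 + 32323*1) - 2*13/(602 + 91) = (2916 + 32323) - 2*13/693 = 35239 - 2*13*1/693 = 35239 - 26/693 = 24420601/693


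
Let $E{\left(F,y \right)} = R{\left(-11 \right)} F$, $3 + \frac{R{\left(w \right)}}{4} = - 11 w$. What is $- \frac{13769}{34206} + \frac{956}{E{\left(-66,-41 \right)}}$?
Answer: $- \frac{6411567}{14799796} \approx -0.43322$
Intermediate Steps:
$R{\left(w \right)} = -12 - 44 w$ ($R{\left(w \right)} = -12 + 4 \left(- 11 w\right) = -12 - 44 w$)
$E{\left(F,y \right)} = 472 F$ ($E{\left(F,y \right)} = \left(-12 - -484\right) F = \left(-12 + 484\right) F = 472 F$)
$- \frac{13769}{34206} + \frac{956}{E{\left(-66,-41 \right)}} = - \frac{13769}{34206} + \frac{956}{472 \left(-66\right)} = \left(-13769\right) \frac{1}{34206} + \frac{956}{-31152} = - \frac{13769}{34206} + 956 \left(- \frac{1}{31152}\right) = - \frac{13769}{34206} - \frac{239}{7788} = - \frac{6411567}{14799796}$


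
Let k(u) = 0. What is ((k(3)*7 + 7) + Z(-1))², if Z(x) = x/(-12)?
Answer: 7225/144 ≈ 50.174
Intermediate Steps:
Z(x) = -x/12 (Z(x) = x*(-1/12) = -x/12)
((k(3)*7 + 7) + Z(-1))² = ((0*7 + 7) - 1/12*(-1))² = ((0 + 7) + 1/12)² = (7 + 1/12)² = (85/12)² = 7225/144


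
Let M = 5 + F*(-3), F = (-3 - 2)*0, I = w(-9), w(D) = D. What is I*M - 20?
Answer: -65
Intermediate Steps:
I = -9
F = 0 (F = -5*0 = 0)
M = 5 (M = 5 + 0*(-3) = 5 + 0 = 5)
I*M - 20 = -9*5 - 20 = -45 - 20 = -65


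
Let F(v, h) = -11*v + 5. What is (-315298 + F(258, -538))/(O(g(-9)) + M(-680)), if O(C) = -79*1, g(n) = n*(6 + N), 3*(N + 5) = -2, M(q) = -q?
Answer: -318131/601 ≈ -529.34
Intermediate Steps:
N = -17/3 (N = -5 + (⅓)*(-2) = -5 - ⅔ = -17/3 ≈ -5.6667)
F(v, h) = 5 - 11*v
g(n) = n/3 (g(n) = n*(6 - 17/3) = n*(⅓) = n/3)
O(C) = -79
(-315298 + F(258, -538))/(O(g(-9)) + M(-680)) = (-315298 + (5 - 11*258))/(-79 - 1*(-680)) = (-315298 + (5 - 2838))/(-79 + 680) = (-315298 - 2833)/601 = -318131*1/601 = -318131/601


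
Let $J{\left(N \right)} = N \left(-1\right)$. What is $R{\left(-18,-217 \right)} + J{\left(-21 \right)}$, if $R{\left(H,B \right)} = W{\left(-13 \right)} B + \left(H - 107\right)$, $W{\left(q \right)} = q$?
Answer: $2717$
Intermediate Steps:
$J{\left(N \right)} = - N$
$R{\left(H,B \right)} = -107 + H - 13 B$ ($R{\left(H,B \right)} = - 13 B + \left(H - 107\right) = - 13 B + \left(-107 + H\right) = -107 + H - 13 B$)
$R{\left(-18,-217 \right)} + J{\left(-21 \right)} = \left(-107 - 18 - -2821\right) - -21 = \left(-107 - 18 + 2821\right) + 21 = 2696 + 21 = 2717$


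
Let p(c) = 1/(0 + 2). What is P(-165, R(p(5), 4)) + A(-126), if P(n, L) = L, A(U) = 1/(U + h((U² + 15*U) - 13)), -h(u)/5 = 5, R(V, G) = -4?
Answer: -605/151 ≈ -4.0066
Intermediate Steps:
p(c) = ½ (p(c) = 1/2 = ½)
h(u) = -25 (h(u) = -5*5 = -25)
A(U) = 1/(-25 + U) (A(U) = 1/(U - 25) = 1/(-25 + U))
P(-165, R(p(5), 4)) + A(-126) = -4 + 1/(-25 - 126) = -4 + 1/(-151) = -4 - 1/151 = -605/151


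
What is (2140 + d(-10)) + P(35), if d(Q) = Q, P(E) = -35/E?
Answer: 2129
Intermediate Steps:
(2140 + d(-10)) + P(35) = (2140 - 10) - 35/35 = 2130 - 35*1/35 = 2130 - 1 = 2129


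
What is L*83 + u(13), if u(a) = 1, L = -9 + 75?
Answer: 5479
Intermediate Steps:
L = 66
L*83 + u(13) = 66*83 + 1 = 5478 + 1 = 5479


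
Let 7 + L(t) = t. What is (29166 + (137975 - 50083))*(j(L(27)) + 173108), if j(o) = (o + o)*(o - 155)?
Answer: 19631563064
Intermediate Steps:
L(t) = -7 + t
j(o) = 2*o*(-155 + o) (j(o) = (2*o)*(-155 + o) = 2*o*(-155 + o))
(29166 + (137975 - 50083))*(j(L(27)) + 173108) = (29166 + (137975 - 50083))*(2*(-7 + 27)*(-155 + (-7 + 27)) + 173108) = (29166 + 87892)*(2*20*(-155 + 20) + 173108) = 117058*(2*20*(-135) + 173108) = 117058*(-5400 + 173108) = 117058*167708 = 19631563064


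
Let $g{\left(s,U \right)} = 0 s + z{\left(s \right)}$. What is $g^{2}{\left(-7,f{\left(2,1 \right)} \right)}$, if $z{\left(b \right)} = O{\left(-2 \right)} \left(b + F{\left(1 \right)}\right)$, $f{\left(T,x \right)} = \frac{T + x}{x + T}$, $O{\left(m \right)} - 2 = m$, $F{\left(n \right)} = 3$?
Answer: $0$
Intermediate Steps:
$O{\left(m \right)} = 2 + m$
$f{\left(T,x \right)} = 1$ ($f{\left(T,x \right)} = \frac{T + x}{T + x} = 1$)
$z{\left(b \right)} = 0$ ($z{\left(b \right)} = \left(2 - 2\right) \left(b + 3\right) = 0 \left(3 + b\right) = 0$)
$g{\left(s,U \right)} = 0$ ($g{\left(s,U \right)} = 0 s + 0 = 0 + 0 = 0$)
$g^{2}{\left(-7,f{\left(2,1 \right)} \right)} = 0^{2} = 0$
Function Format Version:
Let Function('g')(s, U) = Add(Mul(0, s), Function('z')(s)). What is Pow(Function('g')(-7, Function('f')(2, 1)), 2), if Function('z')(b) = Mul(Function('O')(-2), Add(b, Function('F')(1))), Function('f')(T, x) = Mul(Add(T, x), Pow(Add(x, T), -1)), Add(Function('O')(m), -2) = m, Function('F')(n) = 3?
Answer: 0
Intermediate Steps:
Function('O')(m) = Add(2, m)
Function('f')(T, x) = 1 (Function('f')(T, x) = Mul(Add(T, x), Pow(Add(T, x), -1)) = 1)
Function('z')(b) = 0 (Function('z')(b) = Mul(Add(2, -2), Add(b, 3)) = Mul(0, Add(3, b)) = 0)
Function('g')(s, U) = 0 (Function('g')(s, U) = Add(Mul(0, s), 0) = Add(0, 0) = 0)
Pow(Function('g')(-7, Function('f')(2, 1)), 2) = Pow(0, 2) = 0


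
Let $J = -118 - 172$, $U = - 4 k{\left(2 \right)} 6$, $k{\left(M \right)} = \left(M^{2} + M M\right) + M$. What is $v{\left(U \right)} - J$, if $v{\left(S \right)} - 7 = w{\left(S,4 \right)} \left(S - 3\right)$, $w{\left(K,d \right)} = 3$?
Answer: $-432$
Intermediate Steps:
$k{\left(M \right)} = M + 2 M^{2}$ ($k{\left(M \right)} = \left(M^{2} + M^{2}\right) + M = 2 M^{2} + M = M + 2 M^{2}$)
$U = -240$ ($U = - 4 \cdot 2 \left(1 + 2 \cdot 2\right) 6 = - 4 \cdot 2 \left(1 + 4\right) 6 = - 4 \cdot 2 \cdot 5 \cdot 6 = \left(-4\right) 10 \cdot 6 = \left(-40\right) 6 = -240$)
$v{\left(S \right)} = -2 + 3 S$ ($v{\left(S \right)} = 7 + 3 \left(S - 3\right) = 7 + 3 \left(-3 + S\right) = 7 + \left(-9 + 3 S\right) = -2 + 3 S$)
$J = -290$ ($J = -118 - 172 = -290$)
$v{\left(U \right)} - J = \left(-2 + 3 \left(-240\right)\right) - -290 = \left(-2 - 720\right) + 290 = -722 + 290 = -432$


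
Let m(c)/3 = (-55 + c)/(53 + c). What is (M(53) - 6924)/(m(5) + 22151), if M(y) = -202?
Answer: -103327/321152 ≈ -0.32174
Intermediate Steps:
m(c) = 3*(-55 + c)/(53 + c) (m(c) = 3*((-55 + c)/(53 + c)) = 3*(-55 + c)/(53 + c))
(M(53) - 6924)/(m(5) + 22151) = (-202 - 6924)/(3*(-55 + 5)/(53 + 5) + 22151) = -7126/(3*(-50)/58 + 22151) = -7126/(3*(1/58)*(-50) + 22151) = -7126/(-75/29 + 22151) = -7126/642304/29 = -7126*29/642304 = -103327/321152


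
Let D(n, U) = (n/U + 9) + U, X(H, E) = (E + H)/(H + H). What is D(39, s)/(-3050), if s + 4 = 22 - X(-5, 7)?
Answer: -1027/106750 ≈ -0.0096206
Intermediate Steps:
X(H, E) = (E + H)/(2*H) (X(H, E) = (E + H)/((2*H)) = (E + H)*(1/(2*H)) = (E + H)/(2*H))
s = 91/5 (s = -4 + (22 - (7 - 5)/(2*(-5))) = -4 + (22 - (-1)*2/(2*5)) = -4 + (22 - 1*(-⅕)) = -4 + (22 + ⅕) = -4 + 111/5 = 91/5 ≈ 18.200)
D(n, U) = 9 + U + n/U (D(n, U) = (9 + n/U) + U = 9 + U + n/U)
D(39, s)/(-3050) = (9 + 91/5 + 39/(91/5))/(-3050) = (9 + 91/5 + 39*(5/91))*(-1/3050) = (9 + 91/5 + 15/7)*(-1/3050) = (1027/35)*(-1/3050) = -1027/106750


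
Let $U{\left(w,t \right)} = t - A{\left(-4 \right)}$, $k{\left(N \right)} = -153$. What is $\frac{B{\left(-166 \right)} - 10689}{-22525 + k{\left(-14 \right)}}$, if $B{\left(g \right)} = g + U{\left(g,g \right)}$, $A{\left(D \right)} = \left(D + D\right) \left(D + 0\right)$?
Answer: $\frac{11053}{22678} \approx 0.48739$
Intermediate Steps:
$A{\left(D \right)} = 2 D^{2}$ ($A{\left(D \right)} = 2 D D = 2 D^{2}$)
$U{\left(w,t \right)} = -32 + t$ ($U{\left(w,t \right)} = t - 2 \left(-4\right)^{2} = t - 2 \cdot 16 = t - 32 = -32 + t$)
$B{\left(g \right)} = -32 + 2 g$ ($B{\left(g \right)} = g + \left(-32 + g\right) = -32 + 2 g$)
$\frac{B{\left(-166 \right)} - 10689}{-22525 + k{\left(-14 \right)}} = \frac{\left(-32 + 2 \left(-166\right)\right) - 10689}{-22525 - 153} = \frac{\left(-32 - 332\right) - 10689}{-22678} = \left(-364 - 10689\right) \left(- \frac{1}{22678}\right) = \left(-11053\right) \left(- \frac{1}{22678}\right) = \frac{11053}{22678}$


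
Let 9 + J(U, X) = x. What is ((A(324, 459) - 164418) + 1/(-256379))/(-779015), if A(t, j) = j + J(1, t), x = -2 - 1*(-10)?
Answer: 42035900841/199723086685 ≈ 0.21047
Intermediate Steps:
x = 8 (x = -2 + 10 = 8)
J(U, X) = -1 (J(U, X) = -9 + 8 = -1)
A(t, j) = -1 + j (A(t, j) = j - 1 = -1 + j)
((A(324, 459) - 164418) + 1/(-256379))/(-779015) = (((-1 + 459) - 164418) + 1/(-256379))/(-779015) = ((458 - 164418) - 1/256379)*(-1/779015) = (-163960 - 1/256379)*(-1/779015) = -42035900841/256379*(-1/779015) = 42035900841/199723086685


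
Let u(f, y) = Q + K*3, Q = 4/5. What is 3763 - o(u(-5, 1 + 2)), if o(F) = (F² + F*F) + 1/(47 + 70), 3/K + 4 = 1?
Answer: 10978436/2925 ≈ 3753.3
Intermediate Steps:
K = -1 (K = 3/(-4 + 1) = 3/(-3) = 3*(-⅓) = -1)
Q = ⅘ (Q = 4*(⅕) = ⅘ ≈ 0.80000)
u(f, y) = -11/5 (u(f, y) = ⅘ - 1*3 = ⅘ - 3 = -11/5)
o(F) = 1/117 + 2*F² (o(F) = (F² + F²) + 1/117 = 2*F² + 1/117 = 1/117 + 2*F²)
3763 - o(u(-5, 1 + 2)) = 3763 - (1/117 + 2*(-11/5)²) = 3763 - (1/117 + 2*(121/25)) = 3763 - (1/117 + 242/25) = 3763 - 1*28339/2925 = 3763 - 28339/2925 = 10978436/2925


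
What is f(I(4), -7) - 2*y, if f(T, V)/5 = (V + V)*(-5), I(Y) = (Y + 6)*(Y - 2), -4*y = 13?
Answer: 713/2 ≈ 356.50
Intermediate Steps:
y = -13/4 (y = -¼*13 = -13/4 ≈ -3.2500)
I(Y) = (-2 + Y)*(6 + Y) (I(Y) = (6 + Y)*(-2 + Y) = (-2 + Y)*(6 + Y))
f(T, V) = -50*V (f(T, V) = 5*((V + V)*(-5)) = 5*((2*V)*(-5)) = 5*(-10*V) = -50*V)
f(I(4), -7) - 2*y = -50*(-7) - 2*(-13)/4 = 350 - 1*(-13/2) = 350 + 13/2 = 713/2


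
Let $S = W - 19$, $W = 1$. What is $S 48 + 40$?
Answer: $-824$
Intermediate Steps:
$S = -18$ ($S = 1 - 19 = -18$)
$S 48 + 40 = \left(-18\right) 48 + 40 = -864 + 40 = -824$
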